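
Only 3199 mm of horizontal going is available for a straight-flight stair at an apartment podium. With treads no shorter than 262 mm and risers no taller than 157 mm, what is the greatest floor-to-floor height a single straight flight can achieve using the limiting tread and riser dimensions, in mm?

3199 / 262 = 12.21, so 12 treads fit.
Risers = treads + 1 = 13.
Maximum height = 13 × 157 = 2041 mm.

2041 mm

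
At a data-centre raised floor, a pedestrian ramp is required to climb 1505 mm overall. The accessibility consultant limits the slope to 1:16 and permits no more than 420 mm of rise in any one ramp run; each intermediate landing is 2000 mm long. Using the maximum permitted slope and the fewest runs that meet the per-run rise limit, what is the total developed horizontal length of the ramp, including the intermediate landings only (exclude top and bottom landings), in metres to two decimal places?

30.08 m

1505 / 420 = 3.583 → round up to 4 ramp runs. That means 3 intermediate landings.
Horizontal run for 1505 mm of rise at 1:16 is 1505 × 16 = 24080 mm.
Intermediate landings: 3 × 2000 = 6000 mm.
Total developed length = 24080 + 6000 = 30080 mm.
= 30.08 m.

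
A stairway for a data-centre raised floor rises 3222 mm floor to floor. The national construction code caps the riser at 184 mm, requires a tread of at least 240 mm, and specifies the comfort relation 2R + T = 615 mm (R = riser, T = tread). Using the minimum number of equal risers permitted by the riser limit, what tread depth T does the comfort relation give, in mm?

257 mm

⌈3222/184⌉ = 18 risers.
R = 3222 ÷ 18 = 179 mm.
Tread T = 615 − 2 × 179 = 257 mm (≥ 240 mm).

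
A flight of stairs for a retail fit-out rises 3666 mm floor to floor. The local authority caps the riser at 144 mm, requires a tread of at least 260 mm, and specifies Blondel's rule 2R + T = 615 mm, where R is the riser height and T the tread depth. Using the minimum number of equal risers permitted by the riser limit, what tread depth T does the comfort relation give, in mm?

333 mm

3666 / 144 = 25.46, so 26 risers are needed.
Each riser is 3666/26 = 141 mm (≤ 144 mm).
Tread T = 615 − 2 × 141 = 333 mm (≥ 260 mm).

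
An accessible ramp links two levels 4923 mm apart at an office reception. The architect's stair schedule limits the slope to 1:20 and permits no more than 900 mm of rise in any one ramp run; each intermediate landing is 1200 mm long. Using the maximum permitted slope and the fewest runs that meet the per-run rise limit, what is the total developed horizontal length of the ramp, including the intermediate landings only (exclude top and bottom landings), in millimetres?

⌈4923/900⌉ = 6 ramp runs. That means 5 intermediate landings.
Ramp run (horizontal) at 1:20: 4923 × 20 = 98460 mm.
Intermediate landings: 5 × 1200 = 6000 mm.
Total developed length = 98460 + 6000 = 104460 mm.

104460 mm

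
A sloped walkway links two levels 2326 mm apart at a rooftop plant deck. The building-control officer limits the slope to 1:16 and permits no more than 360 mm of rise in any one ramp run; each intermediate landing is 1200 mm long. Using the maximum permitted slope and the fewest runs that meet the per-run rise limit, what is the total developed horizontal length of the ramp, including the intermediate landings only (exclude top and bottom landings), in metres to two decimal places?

At most 360 each: 2326/360 = 6.46, giving 7 ramp runs. That means 6 intermediate landings.
Ramp run (horizontal) at 1:16: 2326 × 16 = 37216 mm.
Intermediate landings: 6 × 1200 = 7200 mm.
Developed length = 37216 + 7200 = 44416 mm.
= 44.42 m.

44.42 m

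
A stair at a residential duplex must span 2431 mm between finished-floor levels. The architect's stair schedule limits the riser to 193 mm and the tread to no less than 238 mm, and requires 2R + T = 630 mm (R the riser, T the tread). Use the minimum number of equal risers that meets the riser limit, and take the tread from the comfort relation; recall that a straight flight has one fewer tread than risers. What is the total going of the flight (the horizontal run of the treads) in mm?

3072 mm

⌈2431/193⌉ = 13 risers.
R = 2431 ÷ 13 = 187 mm.
Tread T = 630 − 2 × 187 = 256 mm (≥ 238 mm).
13 risers give 12 treads; going = 12 × 256 = 3072 mm.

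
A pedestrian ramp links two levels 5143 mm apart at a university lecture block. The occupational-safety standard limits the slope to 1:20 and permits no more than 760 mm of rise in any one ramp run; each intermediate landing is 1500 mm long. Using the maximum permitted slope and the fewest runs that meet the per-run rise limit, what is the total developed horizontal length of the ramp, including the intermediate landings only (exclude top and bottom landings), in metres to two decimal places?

5143 / 760 = 6.767 → round up to 7 ramp runs. That means 6 intermediate landings.
Horizontal run for 5143 mm of rise at 1:20 is 5143 × 20 = 102860 mm.
Intermediate landings: 6 × 1500 = 9000 mm.
Developed length = 102860 + 9000 = 111860 mm.
= 111.86 m.

111.86 m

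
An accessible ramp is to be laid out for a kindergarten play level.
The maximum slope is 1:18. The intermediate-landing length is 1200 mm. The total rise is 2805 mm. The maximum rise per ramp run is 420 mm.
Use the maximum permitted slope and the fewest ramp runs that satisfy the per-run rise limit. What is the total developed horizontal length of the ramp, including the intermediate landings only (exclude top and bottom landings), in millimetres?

⌈2805/420⌉ = 7 ramp runs. That means 6 intermediate landings.
Horizontal run for 2805 mm of rise at 1:18 is 2805 × 18 = 50490 mm.
Intermediate landings: 6 × 1200 = 7200 mm.
Total developed length = 50490 + 7200 = 57690 mm.

57690 mm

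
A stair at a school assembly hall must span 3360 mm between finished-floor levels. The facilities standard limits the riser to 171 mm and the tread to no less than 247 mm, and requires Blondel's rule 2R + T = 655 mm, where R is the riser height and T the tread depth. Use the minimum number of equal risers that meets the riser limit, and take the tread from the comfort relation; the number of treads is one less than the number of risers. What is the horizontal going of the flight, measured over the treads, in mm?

6061 mm

At most 171 each: 3360/171 = 19.65, giving 20 risers.
R = 3360 ÷ 20 = 168 mm.
T = 655 − 2·168 = 319 mm, which satisfies the 247 mm minimum.
Going = (20 − 1) × 319 = 6061 mm.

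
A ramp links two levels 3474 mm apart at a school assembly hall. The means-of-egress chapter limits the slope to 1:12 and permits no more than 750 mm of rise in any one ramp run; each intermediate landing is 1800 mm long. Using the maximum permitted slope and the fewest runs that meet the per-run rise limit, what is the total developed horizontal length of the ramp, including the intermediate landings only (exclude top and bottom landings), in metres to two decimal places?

48.89 m

⌈3474/750⌉ = 5 ramp runs. That means 4 intermediate landings.
Ramp run (horizontal) at 1:12: 3474 × 12 = 41688 mm.
4 intermediate landings contribute 4 × 1800 = 7200 mm.
Developed length = 41688 + 7200 = 48888 mm.
= 48.89 m.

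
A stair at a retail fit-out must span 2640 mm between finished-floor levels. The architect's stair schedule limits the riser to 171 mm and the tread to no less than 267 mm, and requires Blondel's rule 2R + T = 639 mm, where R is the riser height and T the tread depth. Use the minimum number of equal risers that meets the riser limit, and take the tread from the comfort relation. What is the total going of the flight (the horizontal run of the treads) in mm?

4635 mm

⌈2640/171⌉ = 16 risers.
R = 2640 ÷ 16 = 165 mm.
From 2R + T = 639: T = 639 − 330 = 309 mm.
Going = (16 − 1) × 309 = 4635 mm.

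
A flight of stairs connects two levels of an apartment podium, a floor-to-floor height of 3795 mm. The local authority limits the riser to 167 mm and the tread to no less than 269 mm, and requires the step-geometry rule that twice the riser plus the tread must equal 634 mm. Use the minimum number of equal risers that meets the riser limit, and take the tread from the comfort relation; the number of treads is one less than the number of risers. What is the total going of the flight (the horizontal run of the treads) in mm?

⌈3795/167⌉ = 23 risers.
Each riser is 3795/23 = 165 mm (≤ 167 mm).
Tread T = 634 − 2 × 165 = 304 mm (≥ 269 mm).
Treads = 23 − 1 = 22; going = 22 × 304 = 6688 mm.

6688 mm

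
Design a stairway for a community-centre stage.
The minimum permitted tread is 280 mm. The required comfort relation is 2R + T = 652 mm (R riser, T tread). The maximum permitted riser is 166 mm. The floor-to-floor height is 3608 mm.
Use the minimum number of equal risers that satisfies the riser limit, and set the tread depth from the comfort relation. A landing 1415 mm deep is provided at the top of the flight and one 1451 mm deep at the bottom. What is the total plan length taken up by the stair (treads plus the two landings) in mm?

At most 166 each: 3608/166 = 21.73, giving 22 risers.
R = 3608 ÷ 22 = 164 mm.
T = 652 − 2·164 = 324 mm, which satisfies the 280 mm minimum.
Going = (22 − 1) × 324 = 6804 mm.
Add landings: 6804 + 1415 + 1451 = 9670 mm.

9670 mm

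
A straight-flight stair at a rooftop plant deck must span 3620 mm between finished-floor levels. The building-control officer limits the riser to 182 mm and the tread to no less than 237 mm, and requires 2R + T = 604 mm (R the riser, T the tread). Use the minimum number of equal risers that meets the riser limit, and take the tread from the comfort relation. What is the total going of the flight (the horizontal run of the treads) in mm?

At most 182 each: 3620/182 = 19.89, giving 20 risers.
R = 3620 ÷ 20 = 181 mm.
T = 604 − 2·181 = 242 mm, which satisfies the 237 mm minimum.
Going = (20 − 1) × 242 = 4598 mm.

4598 mm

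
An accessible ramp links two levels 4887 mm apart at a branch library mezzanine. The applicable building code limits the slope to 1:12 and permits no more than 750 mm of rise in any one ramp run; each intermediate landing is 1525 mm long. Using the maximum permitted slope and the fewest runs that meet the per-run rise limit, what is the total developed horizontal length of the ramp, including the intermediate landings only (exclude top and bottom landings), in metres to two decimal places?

67.79 m

4887 / 750 = 6.52, so 7 ramp runs are needed. That means 6 intermediate landings.
Ramp run (horizontal) at 1:12: 4887 × 12 = 58644 mm.
Intermediate landings: 6 × 1525 = 9150 mm.
Total developed length = 58644 + 9150 = 67794 mm.
= 67.79 m.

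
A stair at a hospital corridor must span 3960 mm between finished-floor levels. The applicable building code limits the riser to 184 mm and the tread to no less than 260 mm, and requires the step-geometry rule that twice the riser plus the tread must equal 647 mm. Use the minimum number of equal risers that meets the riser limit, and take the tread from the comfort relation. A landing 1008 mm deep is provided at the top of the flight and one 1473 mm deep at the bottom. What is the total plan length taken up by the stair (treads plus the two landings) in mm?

⌈3960/184⌉ = 22 risers.
R = 3960 ÷ 22 = 180 mm.
T = 647 − 2·180 = 287 mm, which satisfies the 260 mm minimum.
Treads = 22 − 1 = 21; going = 21 × 287 = 6027 mm.
Add landings: 6027 + 1008 + 1473 = 8508 mm.

8508 mm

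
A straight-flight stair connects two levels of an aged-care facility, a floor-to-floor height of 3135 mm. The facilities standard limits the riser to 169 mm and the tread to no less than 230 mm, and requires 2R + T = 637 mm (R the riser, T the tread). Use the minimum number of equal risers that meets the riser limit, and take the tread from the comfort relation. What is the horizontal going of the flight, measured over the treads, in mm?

5526 mm

At most 169 each: 3135/169 = 18.55, giving 19 risers.
Riser R = 3135 / 19 = 165 mm, within the 169 mm limit.
From 2R + T = 637: T = 637 − 330 = 307 mm.
19 risers give 18 treads; going = 18 × 307 = 5526 mm.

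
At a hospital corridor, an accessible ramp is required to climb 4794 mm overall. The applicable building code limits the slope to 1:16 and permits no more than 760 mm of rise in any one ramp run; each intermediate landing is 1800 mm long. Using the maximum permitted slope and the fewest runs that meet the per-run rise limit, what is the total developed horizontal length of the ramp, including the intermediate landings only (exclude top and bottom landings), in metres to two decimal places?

87.50 m

⌈4794/760⌉ = 7 ramp runs. That means 6 intermediate landings.
Ramp run (horizontal) at 1:16: 4794 × 16 = 76704 mm.
Intermediate landings: 6 × 1800 = 10800 mm.
Developed length = 76704 + 10800 = 87504 mm.
= 87.50 m.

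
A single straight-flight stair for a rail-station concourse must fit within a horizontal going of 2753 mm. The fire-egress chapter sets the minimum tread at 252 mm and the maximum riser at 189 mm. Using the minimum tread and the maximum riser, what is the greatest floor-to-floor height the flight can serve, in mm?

Treads that fit: ⌊2753 / 252⌋ = 10.
Risers = treads + 1 = 11.
Maximum height = 11 × 189 = 2079 mm.

2079 mm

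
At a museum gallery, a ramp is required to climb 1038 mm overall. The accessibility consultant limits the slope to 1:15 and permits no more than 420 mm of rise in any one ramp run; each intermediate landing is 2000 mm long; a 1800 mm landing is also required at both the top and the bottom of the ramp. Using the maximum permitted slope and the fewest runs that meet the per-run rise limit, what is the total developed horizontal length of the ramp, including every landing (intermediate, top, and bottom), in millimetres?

1038 / 420 = 2.471 → round up to 3 ramp runs. That means 2 intermediate landings.
Ramp run (horizontal) at 1:15: 1038 × 15 = 15570 mm.
2 intermediate landings contribute 2 × 2000 = 4000 mm.
Top and bottom landings: 2 × 1800 = 3600 mm.
Total = 15570 + 4000 + 3600 = 23170 mm.

23170 mm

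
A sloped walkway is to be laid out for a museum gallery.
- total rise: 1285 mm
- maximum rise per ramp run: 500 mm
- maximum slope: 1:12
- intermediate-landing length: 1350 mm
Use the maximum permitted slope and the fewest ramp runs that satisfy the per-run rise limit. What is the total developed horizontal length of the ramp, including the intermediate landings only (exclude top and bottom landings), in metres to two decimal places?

18.12 m

1285 / 500 = 2.570 → round up to 3 ramp runs. That means 2 intermediate landings.
Ramp run (horizontal) at 1:12: 1285 × 12 = 15420 mm.
2 intermediate landings contribute 2 × 1350 = 2700 mm.
Developed length = 15420 + 2700 = 18120 mm.
= 18.12 m.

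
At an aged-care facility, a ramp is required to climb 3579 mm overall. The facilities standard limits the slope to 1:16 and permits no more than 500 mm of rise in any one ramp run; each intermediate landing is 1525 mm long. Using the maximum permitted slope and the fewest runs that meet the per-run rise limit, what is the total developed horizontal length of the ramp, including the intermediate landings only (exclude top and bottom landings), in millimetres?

At most 500 each: 3579/500 = 7.16, giving 8 ramp runs. That means 7 intermediate landings.
Horizontal run for 3579 mm of rise at 1:16 is 3579 × 16 = 57264 mm.
Intermediate landings: 7 × 1525 = 10675 mm.
Total developed length = 57264 + 10675 = 67939 mm.

67939 mm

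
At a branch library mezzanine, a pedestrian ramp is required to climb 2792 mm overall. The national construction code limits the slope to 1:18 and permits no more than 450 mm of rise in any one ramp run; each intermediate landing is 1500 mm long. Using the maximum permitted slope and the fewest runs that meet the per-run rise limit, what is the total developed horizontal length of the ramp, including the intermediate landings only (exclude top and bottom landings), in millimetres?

59256 mm

2792 / 450 = 6.20, so 7 ramp runs are needed. That means 6 intermediate landings.
Horizontal run for 2792 mm of rise at 1:18 is 2792 × 18 = 50256 mm.
Intermediate landings: 6 × 1500 = 9000 mm.
Total developed length = 50256 + 9000 = 59256 mm.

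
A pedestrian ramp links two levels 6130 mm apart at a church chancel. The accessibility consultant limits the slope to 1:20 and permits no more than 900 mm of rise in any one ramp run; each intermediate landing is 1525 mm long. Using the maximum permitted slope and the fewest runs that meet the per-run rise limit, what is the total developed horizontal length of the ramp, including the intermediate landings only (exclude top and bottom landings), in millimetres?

131750 mm

⌈6130/900⌉ = 7 ramp runs. That means 6 intermediate landings.
Ramp run (horizontal) at 1:20: 6130 × 20 = 122600 mm.
6 intermediate landings contribute 6 × 1525 = 9150 mm.
Total developed length = 122600 + 9150 = 131750 mm.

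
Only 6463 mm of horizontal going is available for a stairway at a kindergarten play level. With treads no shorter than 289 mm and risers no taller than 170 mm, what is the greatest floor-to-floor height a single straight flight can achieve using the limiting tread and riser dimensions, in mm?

3910 mm

6463 / 289 = 22.36, so 22 treads fit.
Risers = treads + 1 = 23.
Maximum height = 23 × 170 = 3910 mm.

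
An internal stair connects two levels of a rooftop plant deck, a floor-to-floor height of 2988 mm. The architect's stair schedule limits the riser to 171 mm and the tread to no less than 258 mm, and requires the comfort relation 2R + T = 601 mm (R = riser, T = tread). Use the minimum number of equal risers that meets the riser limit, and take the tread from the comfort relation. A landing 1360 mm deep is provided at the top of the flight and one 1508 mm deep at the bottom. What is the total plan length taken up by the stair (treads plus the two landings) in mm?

7441 mm

⌈2988/171⌉ = 18 risers.
Riser R = 2988 / 18 = 166 mm, within the 171 mm limit.
From 2R + T = 601: T = 601 − 332 = 269 mm.
18 risers give 17 treads; going = 17 × 269 = 4573 mm.
Enclosure = 4573 + 1360 + 1508 = 7441 mm.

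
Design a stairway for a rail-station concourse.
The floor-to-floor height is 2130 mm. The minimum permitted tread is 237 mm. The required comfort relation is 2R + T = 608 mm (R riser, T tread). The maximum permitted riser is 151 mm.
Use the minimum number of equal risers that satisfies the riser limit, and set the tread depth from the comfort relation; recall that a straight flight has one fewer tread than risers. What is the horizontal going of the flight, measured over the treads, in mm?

At most 151 each: 2130/151 = 14.11, giving 15 risers.
R = 2130 ÷ 15 = 142 mm.
T = 608 − 2·142 = 324 mm, which satisfies the 237 mm minimum.
Treads = 15 − 1 = 14; going = 14 × 324 = 4536 mm.

4536 mm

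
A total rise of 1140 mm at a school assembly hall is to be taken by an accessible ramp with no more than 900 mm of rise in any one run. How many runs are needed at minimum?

1140 / 900 = 1.27, so 2 ramp runs are needed.

2 runs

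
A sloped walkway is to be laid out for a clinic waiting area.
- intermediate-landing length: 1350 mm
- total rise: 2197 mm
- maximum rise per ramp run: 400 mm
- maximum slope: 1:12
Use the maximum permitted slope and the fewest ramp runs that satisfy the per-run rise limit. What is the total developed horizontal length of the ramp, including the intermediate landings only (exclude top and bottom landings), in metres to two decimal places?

2197 / 400 = 5.49, so 6 ramp runs are needed. That means 5 intermediate landings.
Horizontal run for 2197 mm of rise at 1:12 is 2197 × 12 = 26364 mm.
Intermediate landings: 5 × 1350 = 6750 mm.
Total developed length = 26364 + 6750 = 33114 mm.
= 33.11 m.

33.11 m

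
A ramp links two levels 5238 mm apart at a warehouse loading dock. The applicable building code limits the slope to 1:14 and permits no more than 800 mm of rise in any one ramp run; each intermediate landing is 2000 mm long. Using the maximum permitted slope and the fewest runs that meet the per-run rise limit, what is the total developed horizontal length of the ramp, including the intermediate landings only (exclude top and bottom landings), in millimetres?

85332 mm

At most 800 each: 5238/800 = 6.55, giving 7 ramp runs. That means 6 intermediate landings.
Horizontal run for 5238 mm of rise at 1:14 is 5238 × 14 = 73332 mm.
6 intermediate landings contribute 6 × 2000 = 12000 mm.
Developed length = 73332 + 12000 = 85332 mm.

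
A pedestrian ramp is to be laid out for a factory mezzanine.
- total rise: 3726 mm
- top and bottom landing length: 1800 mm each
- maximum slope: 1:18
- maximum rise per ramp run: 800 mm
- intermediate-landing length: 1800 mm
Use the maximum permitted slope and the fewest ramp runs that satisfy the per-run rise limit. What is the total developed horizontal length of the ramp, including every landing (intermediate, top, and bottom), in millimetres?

77868 mm

⌈3726/800⌉ = 5 ramp runs. That means 4 intermediate landings.
Ramp run (horizontal) at 1:18: 3726 × 18 = 67068 mm.
4 intermediate landings contribute 4 × 1800 = 7200 mm.
Top and bottom landings: 2 × 1800 = 3600 mm.
Total = 67068 + 7200 + 3600 = 77868 mm.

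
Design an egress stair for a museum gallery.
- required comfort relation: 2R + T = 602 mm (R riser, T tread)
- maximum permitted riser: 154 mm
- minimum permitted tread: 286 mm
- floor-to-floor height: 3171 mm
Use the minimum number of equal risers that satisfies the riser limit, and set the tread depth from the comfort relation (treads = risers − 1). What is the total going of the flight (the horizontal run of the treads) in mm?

6000 mm

At most 154 each: 3171/154 = 20.59, giving 21 risers.
R = 3171 ÷ 21 = 151 mm.
T = 602 − 2·151 = 300 mm, which satisfies the 286 mm minimum.
Treads = 21 − 1 = 20; going = 20 × 300 = 6000 mm.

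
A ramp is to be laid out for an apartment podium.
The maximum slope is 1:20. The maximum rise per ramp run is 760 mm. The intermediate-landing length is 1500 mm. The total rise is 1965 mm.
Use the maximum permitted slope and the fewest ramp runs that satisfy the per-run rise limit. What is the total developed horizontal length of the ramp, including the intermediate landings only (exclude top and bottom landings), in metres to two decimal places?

1965 / 760 = 2.586 → round up to 3 ramp runs. That means 2 intermediate landings.
Ramp run (horizontal) at 1:20: 1965 × 20 = 39300 mm.
Intermediate landings: 2 × 1500 = 3000 mm.
Developed length = 39300 + 3000 = 42300 mm.
= 42.30 m.

42.30 m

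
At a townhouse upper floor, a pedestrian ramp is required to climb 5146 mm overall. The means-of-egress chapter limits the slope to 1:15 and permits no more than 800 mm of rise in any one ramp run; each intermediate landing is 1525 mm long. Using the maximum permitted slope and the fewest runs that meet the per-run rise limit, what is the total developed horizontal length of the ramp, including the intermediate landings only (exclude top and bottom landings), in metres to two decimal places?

86.34 m

5146 / 800 = 6.43, so 7 ramp runs are needed. That means 6 intermediate landings.
Horizontal run for 5146 mm of rise at 1:15 is 5146 × 15 = 77190 mm.
6 intermediate landings contribute 6 × 1525 = 9150 mm.
Total developed length = 77190 + 9150 = 86340 mm.
= 86.34 m.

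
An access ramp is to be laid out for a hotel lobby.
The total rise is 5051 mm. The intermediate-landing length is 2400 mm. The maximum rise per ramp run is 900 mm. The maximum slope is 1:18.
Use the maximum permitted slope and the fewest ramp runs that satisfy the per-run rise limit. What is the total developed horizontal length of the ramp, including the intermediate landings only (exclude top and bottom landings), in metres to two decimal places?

5051 / 900 = 5.61, so 6 ramp runs are needed. That means 5 intermediate landings.
Ramp run (horizontal) at 1:18: 5051 × 18 = 90918 mm.
Intermediate landings: 5 × 2400 = 12000 mm.
Developed length = 90918 + 12000 = 102918 mm.
= 102.92 m.

102.92 m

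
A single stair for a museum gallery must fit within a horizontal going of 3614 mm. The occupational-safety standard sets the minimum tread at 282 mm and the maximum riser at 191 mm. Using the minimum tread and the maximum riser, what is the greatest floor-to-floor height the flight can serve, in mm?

3614 / 282 = 12.82, so 12 treads fit.
Risers = treads + 1 = 13.
Maximum height = 13 × 191 = 2483 mm.

2483 mm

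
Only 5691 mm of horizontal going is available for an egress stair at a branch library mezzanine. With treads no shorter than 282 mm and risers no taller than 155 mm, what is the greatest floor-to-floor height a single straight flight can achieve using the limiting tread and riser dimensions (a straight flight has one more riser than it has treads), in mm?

3255 mm

5691 / 282 = 20.18, so 20 treads fit.
Risers = treads + 1 = 21.
Maximum height = 21 × 155 = 3255 mm.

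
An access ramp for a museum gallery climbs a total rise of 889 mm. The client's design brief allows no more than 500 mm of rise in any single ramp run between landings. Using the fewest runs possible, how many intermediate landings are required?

1 intermediate landings

At most 500 each: 889/500 = 1.78, giving 2 ramp runs.
2 runs are separated by 1 intermediate landings.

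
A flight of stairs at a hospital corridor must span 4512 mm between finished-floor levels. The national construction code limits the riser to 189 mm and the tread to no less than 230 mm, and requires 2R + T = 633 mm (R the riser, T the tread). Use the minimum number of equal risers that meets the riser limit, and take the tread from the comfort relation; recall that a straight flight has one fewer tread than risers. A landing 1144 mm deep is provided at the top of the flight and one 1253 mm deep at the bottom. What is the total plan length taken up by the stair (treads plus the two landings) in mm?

4512 / 189 = 23.87, so 24 risers are needed.
Riser R = 4512 / 24 = 188 mm, within the 189 mm limit.
Tread T = 633 − 2 × 188 = 257 mm (≥ 230 mm).
Going = (24 − 1) × 257 = 5911 mm.
Add landings: 5911 + 1144 + 1253 = 8308 mm.

8308 mm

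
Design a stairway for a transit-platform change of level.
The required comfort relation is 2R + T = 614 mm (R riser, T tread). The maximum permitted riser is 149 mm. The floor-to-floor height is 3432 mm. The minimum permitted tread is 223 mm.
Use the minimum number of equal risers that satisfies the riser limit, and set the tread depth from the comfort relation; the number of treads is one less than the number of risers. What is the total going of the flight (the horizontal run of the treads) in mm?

7544 mm

At most 149 each: 3432/149 = 23.03, giving 24 risers.
R = 3432 ÷ 24 = 143 mm.
From 2R + T = 614: T = 614 − 286 = 328 mm.
24 risers give 23 treads; going = 23 × 328 = 7544 mm.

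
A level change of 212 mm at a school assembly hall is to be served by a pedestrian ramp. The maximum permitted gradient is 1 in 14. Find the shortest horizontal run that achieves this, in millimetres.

Run = rise × 14 = 212 × 14 = 2968 mm.

2968 mm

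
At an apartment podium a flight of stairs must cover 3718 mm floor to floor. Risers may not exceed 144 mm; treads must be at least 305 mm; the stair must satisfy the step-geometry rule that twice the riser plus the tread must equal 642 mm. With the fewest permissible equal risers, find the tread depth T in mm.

⌈3718/144⌉ = 26 risers.
Riser R = 3718 / 26 = 143 mm, within the 144 mm limit.
Tread T = 642 − 2 × 143 = 356 mm (≥ 305 mm).

356 mm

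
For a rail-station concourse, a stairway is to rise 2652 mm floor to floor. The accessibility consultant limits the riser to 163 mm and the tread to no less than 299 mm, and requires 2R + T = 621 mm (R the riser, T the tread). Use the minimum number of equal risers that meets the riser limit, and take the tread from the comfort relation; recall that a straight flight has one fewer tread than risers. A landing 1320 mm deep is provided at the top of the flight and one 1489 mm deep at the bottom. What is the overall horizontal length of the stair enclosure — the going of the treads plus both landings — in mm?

7753 mm

2652 / 163 = 16.27, so 17 risers are needed.
R = 2652 ÷ 17 = 156 mm.
From 2R + T = 621: T = 621 − 312 = 309 mm.
17 risers give 16 treads; going = 16 × 309 = 4944 mm.
Add landings: 4944 + 1320 + 1489 = 7753 mm.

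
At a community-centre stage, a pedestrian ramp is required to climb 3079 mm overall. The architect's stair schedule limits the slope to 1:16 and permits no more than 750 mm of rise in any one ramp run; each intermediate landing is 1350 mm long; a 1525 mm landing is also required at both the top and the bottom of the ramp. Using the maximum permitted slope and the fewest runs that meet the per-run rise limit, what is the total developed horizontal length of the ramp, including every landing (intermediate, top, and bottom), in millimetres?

57714 mm

⌈3079/750⌉ = 5 ramp runs. That means 4 intermediate landings.
Ramp run (horizontal) at 1:16: 3079 × 16 = 49264 mm.
4 intermediate landings contribute 4 × 1350 = 5400 mm.
Top and bottom landings: 2 × 1525 = 3050 mm.
Total = 49264 + 5400 + 3050 = 57714 mm.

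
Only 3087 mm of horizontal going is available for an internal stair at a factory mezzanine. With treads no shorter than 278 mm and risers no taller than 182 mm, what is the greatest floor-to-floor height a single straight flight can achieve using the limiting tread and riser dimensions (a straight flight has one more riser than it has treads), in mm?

2184 mm

Treads that fit: ⌊3087 / 278⌋ = 11.
Risers = treads + 1 = 12.
Maximum height = 12 × 182 = 2184 mm.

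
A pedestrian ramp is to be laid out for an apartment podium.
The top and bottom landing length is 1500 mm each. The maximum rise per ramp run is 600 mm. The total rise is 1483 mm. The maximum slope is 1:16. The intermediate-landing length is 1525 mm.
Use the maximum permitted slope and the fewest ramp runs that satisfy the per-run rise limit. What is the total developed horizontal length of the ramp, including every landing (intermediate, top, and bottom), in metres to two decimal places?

⌈1483/600⌉ = 3 ramp runs. That means 2 intermediate landings.
Horizontal run for 1483 mm of rise at 1:16 is 1483 × 16 = 23728 mm.
2 intermediate landings contribute 2 × 1525 = 3050 mm.
Top and bottom landings: 2 × 1500 = 3000 mm.
Total = 23728 + 3050 + 3000 = 29778 mm.
= 29.78 m.

29.78 m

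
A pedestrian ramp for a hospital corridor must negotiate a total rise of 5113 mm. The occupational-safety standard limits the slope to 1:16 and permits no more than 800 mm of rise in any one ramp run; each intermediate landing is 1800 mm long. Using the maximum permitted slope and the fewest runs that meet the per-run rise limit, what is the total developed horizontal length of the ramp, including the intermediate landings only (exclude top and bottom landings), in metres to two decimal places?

5113 / 800 = 6.391 → round up to 7 ramp runs. That means 6 intermediate landings.
Horizontal run for 5113 mm of rise at 1:16 is 5113 × 16 = 81808 mm.
6 intermediate landings contribute 6 × 1800 = 10800 mm.
Total developed length = 81808 + 10800 = 92608 mm.
= 92.61 m.

92.61 m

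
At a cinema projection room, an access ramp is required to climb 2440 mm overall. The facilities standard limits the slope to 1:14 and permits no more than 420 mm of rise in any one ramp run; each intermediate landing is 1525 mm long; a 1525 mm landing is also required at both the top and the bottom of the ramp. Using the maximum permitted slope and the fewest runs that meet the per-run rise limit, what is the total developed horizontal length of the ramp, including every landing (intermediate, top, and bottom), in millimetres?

44835 mm

⌈2440/420⌉ = 6 ramp runs. That means 5 intermediate landings.
Horizontal run for 2440 mm of rise at 1:14 is 2440 × 14 = 34160 mm.
5 intermediate landings contribute 5 × 1525 = 7625 mm.
Top and bottom landings: 2 × 1525 = 3050 mm.
Total = 34160 + 7625 + 3050 = 44835 mm.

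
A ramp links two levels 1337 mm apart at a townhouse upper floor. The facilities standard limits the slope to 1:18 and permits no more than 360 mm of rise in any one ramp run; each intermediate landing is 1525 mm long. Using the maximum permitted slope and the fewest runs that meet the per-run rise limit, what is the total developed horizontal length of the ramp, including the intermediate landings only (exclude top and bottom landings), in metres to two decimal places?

⌈1337/360⌉ = 4 ramp runs. That means 3 intermediate landings.
Ramp run (horizontal) at 1:18: 1337 × 18 = 24066 mm.
Intermediate landings: 3 × 1525 = 4575 mm.
Developed length = 24066 + 4575 = 28641 mm.
= 28.64 m.

28.64 m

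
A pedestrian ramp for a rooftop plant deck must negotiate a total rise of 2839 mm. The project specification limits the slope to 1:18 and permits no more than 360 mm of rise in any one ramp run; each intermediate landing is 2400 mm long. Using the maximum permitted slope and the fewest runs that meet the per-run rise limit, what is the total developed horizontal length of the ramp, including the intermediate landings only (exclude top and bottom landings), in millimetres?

67902 mm

⌈2839/360⌉ = 8 ramp runs. That means 7 intermediate landings.
Ramp run (horizontal) at 1:18: 2839 × 18 = 51102 mm.
Intermediate landings: 7 × 2400 = 16800 mm.
Total developed length = 51102 + 16800 = 67902 mm.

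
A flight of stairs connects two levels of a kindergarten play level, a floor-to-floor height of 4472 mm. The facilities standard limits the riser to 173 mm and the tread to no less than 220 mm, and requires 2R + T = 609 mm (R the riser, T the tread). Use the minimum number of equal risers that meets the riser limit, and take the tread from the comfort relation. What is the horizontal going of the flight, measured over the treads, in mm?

4472 / 173 = 25.85, so 26 risers are needed.
Each riser is 4472/26 = 172 mm (≤ 173 mm).
Tread T = 609 − 2 × 172 = 265 mm (≥ 220 mm).
Going = (26 − 1) × 265 = 6625 mm.

6625 mm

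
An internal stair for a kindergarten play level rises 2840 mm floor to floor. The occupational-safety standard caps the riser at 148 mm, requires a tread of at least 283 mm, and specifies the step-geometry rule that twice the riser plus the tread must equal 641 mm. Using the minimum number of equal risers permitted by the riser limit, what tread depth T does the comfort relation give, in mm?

357 mm

2840 / 148 = 19.19, so 20 risers are needed.
R = 2840 ÷ 20 = 142 mm.
From 2R + T = 641: T = 641 − 284 = 357 mm.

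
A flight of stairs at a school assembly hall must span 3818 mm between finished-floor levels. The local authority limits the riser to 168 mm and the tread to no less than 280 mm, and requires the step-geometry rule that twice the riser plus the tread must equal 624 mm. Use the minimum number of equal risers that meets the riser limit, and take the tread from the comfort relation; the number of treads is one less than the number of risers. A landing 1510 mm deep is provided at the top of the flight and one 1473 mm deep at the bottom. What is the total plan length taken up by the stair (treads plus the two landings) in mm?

9407 mm

At most 168 each: 3818/168 = 22.73, giving 23 risers.
R = 3818 ÷ 23 = 166 mm.
Tread T = 624 − 2 × 166 = 292 mm (≥ 280 mm).
Going = (23 − 1) × 292 = 6424 mm.
Add landings: 6424 + 1510 + 1473 = 9407 mm.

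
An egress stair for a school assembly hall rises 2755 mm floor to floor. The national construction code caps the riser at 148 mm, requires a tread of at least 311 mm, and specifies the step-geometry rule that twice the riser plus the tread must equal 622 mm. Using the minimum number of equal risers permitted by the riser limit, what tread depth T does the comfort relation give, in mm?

At most 148 each: 2755/148 = 18.61, giving 19 risers.
Riser R = 2755 / 19 = 145 mm, within the 148 mm limit.
T = 622 − 2·145 = 332 mm, which satisfies the 311 mm minimum.

332 mm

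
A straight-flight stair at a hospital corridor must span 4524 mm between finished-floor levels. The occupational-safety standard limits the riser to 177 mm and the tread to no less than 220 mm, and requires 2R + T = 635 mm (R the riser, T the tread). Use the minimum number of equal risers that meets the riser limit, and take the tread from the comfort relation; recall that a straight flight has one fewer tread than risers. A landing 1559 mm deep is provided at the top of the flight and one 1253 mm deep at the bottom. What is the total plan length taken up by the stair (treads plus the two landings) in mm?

4524 / 177 = 25.56, so 26 risers are needed.
Riser R = 4524 / 26 = 174 mm, within the 177 mm limit.
Tread T = 635 − 2 × 174 = 287 mm (≥ 220 mm).
Treads = 26 − 1 = 25; going = 25 × 287 = 7175 mm.
Add landings: 7175 + 1559 + 1253 = 9987 mm.

9987 mm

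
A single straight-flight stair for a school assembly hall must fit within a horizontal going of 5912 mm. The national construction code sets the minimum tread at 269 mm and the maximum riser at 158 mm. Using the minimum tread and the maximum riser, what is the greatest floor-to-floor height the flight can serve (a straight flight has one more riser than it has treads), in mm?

3476 mm

Treads that fit: ⌊5912 / 269⌋ = 21.
Risers = treads + 1 = 22.
Maximum height = 22 × 158 = 3476 mm.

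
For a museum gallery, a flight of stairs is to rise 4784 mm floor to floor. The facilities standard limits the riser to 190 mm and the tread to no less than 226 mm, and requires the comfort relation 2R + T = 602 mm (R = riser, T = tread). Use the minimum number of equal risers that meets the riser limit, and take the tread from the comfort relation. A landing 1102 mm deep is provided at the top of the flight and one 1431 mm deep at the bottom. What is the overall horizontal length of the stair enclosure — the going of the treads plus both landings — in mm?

8383 mm

⌈4784/190⌉ = 26 risers.
R = 4784 ÷ 26 = 184 mm.
From 2R + T = 602: T = 602 − 368 = 234 mm.
26 risers give 25 treads; going = 25 × 234 = 5850 mm.
Enclosure = 5850 + 1102 + 1431 = 8383 mm.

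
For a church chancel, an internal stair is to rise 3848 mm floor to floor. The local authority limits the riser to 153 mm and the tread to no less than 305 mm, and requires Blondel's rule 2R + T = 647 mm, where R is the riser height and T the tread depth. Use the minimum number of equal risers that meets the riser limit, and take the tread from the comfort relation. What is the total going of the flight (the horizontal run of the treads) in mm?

8775 mm

⌈3848/153⌉ = 26 risers.
Riser R = 3848 / 26 = 148 mm, within the 153 mm limit.
Tread T = 647 − 2 × 148 = 351 mm (≥ 305 mm).
Treads = 26 − 1 = 25; going = 25 × 351 = 8775 mm.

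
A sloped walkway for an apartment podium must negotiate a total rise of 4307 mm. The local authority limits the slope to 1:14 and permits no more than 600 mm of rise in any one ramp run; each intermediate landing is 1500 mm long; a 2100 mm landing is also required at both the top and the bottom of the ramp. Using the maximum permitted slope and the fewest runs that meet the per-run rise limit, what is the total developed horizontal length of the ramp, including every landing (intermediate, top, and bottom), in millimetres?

74998 mm

⌈4307/600⌉ = 8 ramp runs. That means 7 intermediate landings.
Horizontal run for 4307 mm of rise at 1:14 is 4307 × 14 = 60298 mm.
7 intermediate landings contribute 7 × 1500 = 10500 mm.
Top and bottom landings: 2 × 2100 = 4200 mm.
Total = 60298 + 10500 + 4200 = 74998 mm.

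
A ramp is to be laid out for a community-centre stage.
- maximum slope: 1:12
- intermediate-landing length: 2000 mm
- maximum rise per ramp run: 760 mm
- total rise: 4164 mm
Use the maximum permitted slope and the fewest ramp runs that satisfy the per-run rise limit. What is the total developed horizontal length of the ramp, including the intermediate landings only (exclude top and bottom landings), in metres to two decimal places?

⌈4164/760⌉ = 6 ramp runs. That means 5 intermediate landings.
Ramp run (horizontal) at 1:12: 4164 × 12 = 49968 mm.
Intermediate landings: 5 × 2000 = 10000 mm.
Total developed length = 49968 + 10000 = 59968 mm.
= 59.97 m.

59.97 m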